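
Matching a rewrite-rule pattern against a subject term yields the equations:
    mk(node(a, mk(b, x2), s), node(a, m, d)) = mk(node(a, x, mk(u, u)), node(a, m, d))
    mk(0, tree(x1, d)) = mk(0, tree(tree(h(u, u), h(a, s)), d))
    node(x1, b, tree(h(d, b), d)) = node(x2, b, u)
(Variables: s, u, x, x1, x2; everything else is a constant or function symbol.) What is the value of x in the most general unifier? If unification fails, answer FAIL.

Decompose mk/2: node(a, mk(b, x2), s) = node(a, x, mk(u, u)),  node(a, m, d) = node(a, m, d).
Decompose node/3: a = a,  mk(b, x2) = x,  s = mk(u, u).
Delete trivial equation a = a.
Bind x := mk(b, x2); no other remaining equation mentions x.
Bind s := mk(u, u); substituting into the one remaining equation that mentions s gives: mk(0, tree(x1, d)) = mk(0, tree(tree(h(u, u), h(a, mk(u, u))), d)).
Delete trivial equation node(a, m, d) = node(a, m, d).
Decompose mk/2: 0 = 0,  tree(x1, d) = tree(tree(h(u, u), h(a, mk(u, u))), d).
Delete trivial equation 0 = 0.
Decompose tree/2: x1 = tree(h(u, u), h(a, mk(u, u))),  d = d.
Bind x1 := tree(h(u, u), h(a, mk(u, u))); substituting into the one remaining equation that mentions x1 gives: node(tree(h(u, u), h(a, mk(u, u))), b, tree(h(d, b), d)) = node(x2, b, u).
Delete trivial equation d = d.
Decompose node/3: tree(h(u, u), h(a, mk(u, u))) = x2,  b = b,  tree(h(d, b), d) = u.
Bind x2 := tree(h(u, u), h(a, mk(u, u))); no other remaining equation mentions x2. Substituting into the earlier binding gives x := mk(b, tree(h(u, u), h(a, mk(u, u)))).
Delete trivial equation b = b.
Bind u := tree(h(d, b), d). Substituting into the earlier bindings gives x := mk(b, tree(h(tree(h(d, b), d), tree(h(d, b), d)), h(a, mk(tree(h(d, b), d), tree(h(d, b), d))))), s := mk(tree(h(d, b), d), tree(h(d, b), d)), x1 := tree(h(tree(h(d, b), d), tree(h(d, b), d)), h(a, mk(tree(h(d, b), d), tree(h(d, b), d)))), x2 := tree(h(tree(h(d, b), d), tree(h(d, b), d)), h(a, mk(tree(h(d, b), d), tree(h(d, b), d)))).
MGU = { x := mk(b, tree(h(tree(h(d, b), d), tree(h(d, b), d)), h(a, mk(tree(h(d, b), d), tree(h(d, b), d))))), s := mk(tree(h(d, b), d), tree(h(d, b), d)), x1 := tree(h(tree(h(d, b), d), tree(h(d, b), d)), h(a, mk(tree(h(d, b), d), tree(h(d, b), d)))), x2 := tree(h(tree(h(d, b), d), tree(h(d, b), d)), h(a, mk(tree(h(d, b), d), tree(h(d, b), d)))), u := tree(h(d, b), d) }, so x := mk(b, tree(h(tree(h(d, b), d), tree(h(d, b), d)), h(a, mk(tree(h(d, b), d), tree(h(d, b), d))))).

mk(b, tree(h(tree(h(d, b), d), tree(h(d, b), d)), h(a, mk(tree(h(d, b), d), tree(h(d, b), d)))))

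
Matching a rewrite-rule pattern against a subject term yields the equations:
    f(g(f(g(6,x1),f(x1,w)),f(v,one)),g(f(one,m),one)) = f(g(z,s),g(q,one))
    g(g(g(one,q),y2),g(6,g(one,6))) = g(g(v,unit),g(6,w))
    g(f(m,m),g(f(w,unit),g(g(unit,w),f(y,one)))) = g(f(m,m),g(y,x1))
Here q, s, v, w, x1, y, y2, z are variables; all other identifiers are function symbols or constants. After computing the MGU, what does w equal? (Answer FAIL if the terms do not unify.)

g(one,6)

Decompose f/2: g(f(g(6,x1),f(x1,w)),f(v,one)) = g(z,s),  g(f(one,m),one) = g(q,one).
Decompose g/2: f(g(6,x1),f(x1,w)) = z,  f(v,one) = s.
Bind z := f(g(6,x1),f(x1,w)); no other remaining equation mentions z.
Bind s := f(v,one); no other remaining equation mentions s.
Decompose g/2: f(one,m) = q,  one = one.
Bind q := f(one,m); substituting into the one remaining equation that mentions q gives: g(g(g(one,f(one,m)),y2),g(6,g(one,6))) = g(g(v,unit),g(6,w)).
Delete trivial equation one = one.
Decompose g/2: g(g(one,f(one,m)),y2) = g(v,unit),  g(6,g(one,6)) = g(6,w).
Decompose g/2: g(one,f(one,m)) = v,  y2 = unit.
Bind v := g(one,f(one,m)); no other remaining equation mentions v. Substituting into the earlier binding gives s := f(g(one,f(one,m)),one).
Bind y2 := unit; no other remaining equation mentions y2.
Decompose g/2: 6 = 6,  g(one,6) = w.
Delete trivial equation 6 = 6.
Bind w := g(one,6); substituting into the remaining equation gives: g(f(m,m),g(f(g(one,6),unit),g(g(unit,g(one,6)),f(y,one)))) = g(f(m,m),g(y,x1)). Substituting into the earlier binding gives z := f(g(6,x1),f(x1,g(one,6))).
Decompose g/2: f(m,m) = f(m,m),  g(f(g(one,6),unit),g(g(unit,g(one,6)),f(y,one))) = g(y,x1).
Delete trivial equation f(m,m) = f(m,m).
Decompose g/2: f(g(one,6),unit) = y,  g(g(unit,g(one,6)),f(y,one)) = x1.
Bind y := f(g(one,6),unit); substituting into the remaining equation gives: g(g(unit,g(one,6)),f(f(g(one,6),unit),one)) = x1.
Bind x1 := g(g(unit,g(one,6)),f(f(g(one,6),unit),one)). Substituting into the earlier binding gives z := f(g(6,g(g(unit,g(one,6)),f(f(g(one,6),unit),one))),f(g(g(unit,g(one,6)),f(f(g(one,6),unit),one)),g(one,6))).
MGU = { z ↦ f(g(6,g(g(unit,g(one,6)),f(f(g(one,6),unit),one))),f(g(g(unit,g(one,6)),f(f(g(one,6),unit),one)),g(one,6))), s ↦ f(g(one,f(one,m)),one), q ↦ f(one,m), v ↦ g(one,f(one,m)), y2 ↦ unit, w ↦ g(one,6), y ↦ f(g(one,6),unit), x1 ↦ g(g(unit,g(one,6)),f(f(g(one,6),unit),one)) }, so w ↦ g(one,6).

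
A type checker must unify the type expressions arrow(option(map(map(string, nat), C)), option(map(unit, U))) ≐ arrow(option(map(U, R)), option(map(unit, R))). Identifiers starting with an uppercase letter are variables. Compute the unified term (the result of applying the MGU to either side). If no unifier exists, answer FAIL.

Decompose arrow/2: option(map(map(string, nat), C)) ≐ option(map(U, R)),  option(map(unit, U)) ≐ option(map(unit, R)).
Decompose option/1: map(map(string, nat), C) ≐ map(U, R).
Decompose map/2: map(string, nat) ≐ U,  C ≐ R.
Bind U := map(string, nat); substituting into the one remaining equation that mentions U gives: option(map(unit, map(string, nat))) ≐ option(map(unit, R)).
Bind C := R; no other remaining equation mentions C.
Decompose option/1: map(unit, map(string, nat)) ≐ map(unit, R).
Decompose map/2: unit ≐ unit,  map(string, nat) ≐ R.
Delete trivial equation unit ≐ unit.
Bind R := map(string, nat). Substituting into the earlier binding gives C := map(string, nat).
Applying the MGU to either side gives arrow(option(map(map(string, nat), map(string, nat))), option(map(unit, map(string, nat)))).

arrow(option(map(map(string, nat), map(string, nat))), option(map(unit, map(string, nat))))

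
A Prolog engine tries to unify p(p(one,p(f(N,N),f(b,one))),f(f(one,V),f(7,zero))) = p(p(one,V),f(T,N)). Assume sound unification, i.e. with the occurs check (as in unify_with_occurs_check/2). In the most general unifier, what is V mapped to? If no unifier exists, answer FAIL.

Decompose p/2: p(one,p(f(N,N),f(b,one))) = p(one,V),  f(f(one,V),f(7,zero)) = f(T,N).
Decompose p/2: one = one,  p(f(N,N),f(b,one)) = V.
Delete trivial equation one = one.
Bind V := p(f(N,N),f(b,one)); substituting into the remaining equation gives: f(f(one,p(f(N,N),f(b,one))),f(7,zero)) = f(T,N).
Decompose f/2: f(one,p(f(N,N),f(b,one))) = T,  f(7,zero) = N.
Bind T := f(one,p(f(N,N),f(b,one))); no other remaining equation mentions T.
Bind N := f(7,zero). Substituting into the earlier bindings gives V := p(f(f(7,zero),f(7,zero)),f(b,one)), T := f(one,p(f(f(7,zero),f(7,zero)),f(b,one))).
MGU = { V -> p(f(f(7,zero),f(7,zero)),f(b,one)), T -> f(one,p(f(f(7,zero),f(7,zero)),f(b,one))), N -> f(7,zero) }, so V -> p(f(f(7,zero),f(7,zero)),f(b,one)).

p(f(f(7,zero),f(7,zero)),f(b,one))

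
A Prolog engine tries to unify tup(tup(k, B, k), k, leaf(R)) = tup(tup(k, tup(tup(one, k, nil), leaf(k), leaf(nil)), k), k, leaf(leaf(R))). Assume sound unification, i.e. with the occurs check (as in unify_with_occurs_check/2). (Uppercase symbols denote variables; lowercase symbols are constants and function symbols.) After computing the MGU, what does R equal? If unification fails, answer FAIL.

Decompose tup/3: tup(k, B, k) = tup(k, tup(tup(one, k, nil), leaf(k), leaf(nil)), k),  k = k,  leaf(R) = leaf(leaf(R)).
Decompose tup/3: k = k,  B = tup(tup(one, k, nil), leaf(k), leaf(nil)),  k = k.
Delete trivial equation k = k.
Bind B := tup(tup(one, k, nil), leaf(k), leaf(nil)); no other remaining equation mentions B.
Delete trivial equation k = k.
Delete trivial equation k = k.
Decompose leaf/1: R = leaf(R).
Occurs check fails: R occurs in leaf(R); the equation R = leaf(R) has no finite solution.

FAIL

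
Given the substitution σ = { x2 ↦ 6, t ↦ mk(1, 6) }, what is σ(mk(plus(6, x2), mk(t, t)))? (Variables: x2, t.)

mk(plus(6, 6), mk(mk(1, 6), mk(1, 6)))

Replace each occurrence of x2 with 6.
Replace each occurrence of t with mk(1, 6).
Result: mk(plus(6, 6), mk(mk(1, 6), mk(1, 6))).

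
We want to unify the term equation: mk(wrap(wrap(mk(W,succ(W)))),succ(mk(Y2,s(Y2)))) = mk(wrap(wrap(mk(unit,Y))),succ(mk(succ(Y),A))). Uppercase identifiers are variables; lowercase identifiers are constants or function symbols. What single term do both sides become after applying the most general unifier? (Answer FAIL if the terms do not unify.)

mk(wrap(wrap(mk(unit,succ(unit)))),succ(mk(succ(succ(unit)),s(succ(succ(unit))))))

Decompose mk/2: wrap(wrap(mk(W,succ(W)))) = wrap(wrap(mk(unit,Y))),  succ(mk(Y2,s(Y2))) = succ(mk(succ(Y),A)).
Decompose wrap/1: wrap(mk(W,succ(W))) = wrap(mk(unit,Y)).
Decompose wrap/1: mk(W,succ(W)) = mk(unit,Y).
Decompose mk/2: W = unit,  succ(W) = Y.
Bind W := unit; substituting into the one remaining equation that mentions W gives: succ(unit) = Y.
Bind Y := succ(unit); substituting into the remaining equation gives: succ(mk(Y2,s(Y2))) = succ(mk(succ(succ(unit)),A)).
Decompose succ/1: mk(Y2,s(Y2)) = mk(succ(succ(unit)),A).
Decompose mk/2: Y2 = succ(succ(unit)),  s(Y2) = A.
Bind Y2 := succ(succ(unit)); substituting into the remaining equation gives: s(succ(succ(unit))) = A.
Bind A := s(succ(succ(unit))).
Applying the MGU to either side gives mk(wrap(wrap(mk(unit,succ(unit)))),succ(mk(succ(succ(unit)),s(succ(succ(unit)))))).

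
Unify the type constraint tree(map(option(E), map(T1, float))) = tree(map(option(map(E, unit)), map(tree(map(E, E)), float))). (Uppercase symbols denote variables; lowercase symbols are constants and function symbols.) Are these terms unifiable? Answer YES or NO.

NO

Decompose tree/1: map(option(E), map(T1, float)) = map(option(map(E, unit)), map(tree(map(E, E)), float)).
Decompose map/2: option(E) = option(map(E, unit)),  map(T1, float) = map(tree(map(E, E)), float).
Decompose option/1: E = map(E, unit).
Occurs check fails: E occurs in map(E, unit); the equation E = map(E, unit) has no finite solution.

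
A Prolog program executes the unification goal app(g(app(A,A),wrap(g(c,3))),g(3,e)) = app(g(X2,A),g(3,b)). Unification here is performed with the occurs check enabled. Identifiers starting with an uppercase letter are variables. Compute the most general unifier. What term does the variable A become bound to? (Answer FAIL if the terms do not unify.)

Decompose app/2: g(app(A,A),wrap(g(c,3))) = g(X2,A),  g(3,e) = g(3,b).
Decompose g/2: app(A,A) = X2,  wrap(g(c,3)) = A.
Bind X2 := app(A,A); no other remaining equation mentions X2.
Bind A := wrap(g(c,3)); no other remaining equation mentions A. Substituting into the earlier binding gives X2 := app(wrap(g(c,3)),wrap(g(c,3))).
Decompose g/2: 3 = 3,  e = b.
Delete trivial equation 3 = 3.
Clash: constants e and b differ; no unifier exists.

FAIL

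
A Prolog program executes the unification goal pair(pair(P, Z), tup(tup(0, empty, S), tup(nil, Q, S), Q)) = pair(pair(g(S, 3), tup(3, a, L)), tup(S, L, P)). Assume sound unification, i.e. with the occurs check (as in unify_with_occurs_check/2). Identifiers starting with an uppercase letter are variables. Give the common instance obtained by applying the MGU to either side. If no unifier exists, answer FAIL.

Decompose pair/2: pair(P, Z) = pair(g(S, 3), tup(3, a, L)),  tup(tup(0, empty, S), tup(nil, Q, S), Q) = tup(S, L, P).
Decompose pair/2: P = g(S, 3),  Z = tup(3, a, L).
Bind P := g(S, 3); substituting into the one remaining equation that mentions P gives: tup(tup(0, empty, S), tup(nil, Q, S), Q) = tup(S, L, g(S, 3)).
Bind Z := tup(3, a, L); no other remaining equation mentions Z.
Decompose tup/3: tup(0, empty, S) = S,  tup(nil, Q, S) = L,  Q = g(S, 3).
Occurs check fails: S occurs in tup(0, empty, S); the equation S = tup(0, empty, S) has no finite solution.

FAIL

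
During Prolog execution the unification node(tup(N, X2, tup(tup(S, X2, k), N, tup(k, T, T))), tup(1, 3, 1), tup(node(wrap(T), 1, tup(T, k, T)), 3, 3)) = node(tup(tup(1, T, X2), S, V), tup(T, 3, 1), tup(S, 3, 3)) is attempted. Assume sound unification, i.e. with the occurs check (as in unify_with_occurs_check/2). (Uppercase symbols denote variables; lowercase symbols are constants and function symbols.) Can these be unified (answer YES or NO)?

Decompose node/3: tup(N, X2, tup(tup(S, X2, k), N, tup(k, T, T))) = tup(tup(1, T, X2), S, V),  tup(1, 3, 1) = tup(T, 3, 1),  tup(node(wrap(T), 1, tup(T, k, T)), 3, 3) = tup(S, 3, 3).
Decompose tup/3: N = tup(1, T, X2),  X2 = S,  tup(tup(S, X2, k), N, tup(k, T, T)) = V.
Bind N := tup(1, T, X2); substituting into the one remaining equation that mentions N gives: tup(tup(S, X2, k), tup(1, T, X2), tup(k, T, T)) = V.
Bind X2 := S; substituting into the one remaining equation that mentions X2 gives: tup(tup(S, S, k), tup(1, T, S), tup(k, T, T)) = V. Substituting into the earlier binding gives N := tup(1, T, S).
Bind V := tup(tup(S, S, k), tup(1, T, S), tup(k, T, T)); no other remaining equation mentions V.
Decompose tup/3: 1 = T,  3 = 3,  1 = 1.
Bind T := 1; substituting into the one remaining equation that mentions T gives: tup(node(wrap(1), 1, tup(1, k, 1)), 3, 3) = tup(S, 3, 3). Substituting into the earlier bindings gives N := tup(1, 1, S), V := tup(tup(S, S, k), tup(1, 1, S), tup(k, 1, 1)).
Delete trivial equation 3 = 3.
Delete trivial equation 1 = 1.
Decompose tup/3: node(wrap(1), 1, tup(1, k, 1)) = S,  3 = 3,  3 = 3.
Bind S := node(wrap(1), 1, tup(1, k, 1)); no other remaining equation mentions S. Substituting into the earlier bindings gives N := tup(1, 1, node(wrap(1), 1, tup(1, k, 1))), X2 := node(wrap(1), 1, tup(1, k, 1)), V := tup(tup(node(wrap(1), 1, tup(1, k, 1)), node(wrap(1), 1, tup(1, k, 1)), k), tup(1, 1, node(wrap(1), 1, tup(1, k, 1))), tup(k, 1, 1)).
Delete trivial equation 3 = 3.
Delete trivial equation 3 = 3.
No equations remain and no clash or occurs-check failure arose, so a unifier exists.

YES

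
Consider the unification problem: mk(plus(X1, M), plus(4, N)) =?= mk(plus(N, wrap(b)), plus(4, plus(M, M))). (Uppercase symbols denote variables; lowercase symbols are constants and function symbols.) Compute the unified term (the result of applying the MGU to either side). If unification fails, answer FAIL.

Decompose mk/2: plus(X1, M) =?= plus(N, wrap(b)),  plus(4, N) =?= plus(4, plus(M, M)).
Decompose plus/2: X1 =?= N,  M =?= wrap(b).
Bind X1 := N; no other remaining equation mentions X1.
Bind M := wrap(b); substituting into the remaining equation gives: plus(4, N) =?= plus(4, plus(wrap(b), wrap(b))).
Decompose plus/2: 4 =?= 4,  N =?= plus(wrap(b), wrap(b)).
Delete trivial equation 4 =?= 4.
Bind N := plus(wrap(b), wrap(b)). Substituting into the earlier binding gives X1 := plus(wrap(b), wrap(b)).
Applying the MGU to either side gives mk(plus(plus(wrap(b), wrap(b)), wrap(b)), plus(4, plus(wrap(b), wrap(b)))).

mk(plus(plus(wrap(b), wrap(b)), wrap(b)), plus(4, plus(wrap(b), wrap(b))))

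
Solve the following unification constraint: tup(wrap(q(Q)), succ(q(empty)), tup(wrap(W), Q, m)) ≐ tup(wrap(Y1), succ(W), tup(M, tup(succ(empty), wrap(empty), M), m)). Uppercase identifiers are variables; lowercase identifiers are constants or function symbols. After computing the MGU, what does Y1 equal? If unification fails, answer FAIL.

q(tup(succ(empty), wrap(empty), wrap(q(empty))))

Decompose tup/3: wrap(q(Q)) ≐ wrap(Y1),  succ(q(empty)) ≐ succ(W),  tup(wrap(W), Q, m) ≐ tup(M, tup(succ(empty), wrap(empty), M), m).
Decompose wrap/1: q(Q) ≐ Y1.
Bind Y1 := q(Q); no other remaining equation mentions Y1.
Decompose succ/1: q(empty) ≐ W.
Bind W := q(empty); substituting into the remaining equation gives: tup(wrap(q(empty)), Q, m) ≐ tup(M, tup(succ(empty), wrap(empty), M), m).
Decompose tup/3: wrap(q(empty)) ≐ M,  Q ≐ tup(succ(empty), wrap(empty), M),  m ≐ m.
Bind M := wrap(q(empty)); substituting into the one remaining equation that mentions M gives: Q ≐ tup(succ(empty), wrap(empty), wrap(q(empty))).
Bind Q := tup(succ(empty), wrap(empty), wrap(q(empty))); no other remaining equation mentions Q. Substituting into the earlier binding gives Y1 := q(tup(succ(empty), wrap(empty), wrap(q(empty)))).
Delete trivial equation m ≐ m.
MGU = { Y1 := q(tup(succ(empty), wrap(empty), wrap(q(empty)))), W := q(empty), M := wrap(q(empty)), Q := tup(succ(empty), wrap(empty), wrap(q(empty))) }, so Y1 := q(tup(succ(empty), wrap(empty), wrap(q(empty)))).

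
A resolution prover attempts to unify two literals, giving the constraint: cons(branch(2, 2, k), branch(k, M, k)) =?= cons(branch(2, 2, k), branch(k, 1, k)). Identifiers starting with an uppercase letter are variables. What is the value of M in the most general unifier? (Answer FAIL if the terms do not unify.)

Decompose cons/2: branch(2, 2, k) =?= branch(2, 2, k),  branch(k, M, k) =?= branch(k, 1, k).
Delete trivial equation branch(2, 2, k) =?= branch(2, 2, k).
Decompose branch/3: k =?= k,  M =?= 1,  k =?= k.
Delete trivial equation k =?= k.
Bind M := 1; no other remaining equation mentions M.
Delete trivial equation k =?= k.
MGU = { M := 1 }, so M := 1.

1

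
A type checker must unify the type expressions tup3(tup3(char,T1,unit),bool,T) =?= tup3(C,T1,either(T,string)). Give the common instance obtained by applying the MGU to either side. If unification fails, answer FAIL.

Decompose tup3/3: tup3(char,T1,unit) =?= C,  bool =?= T1,  T =?= either(T,string).
Bind C := tup3(char,T1,unit); no other remaining equation mentions C.
Bind T1 := bool; no other remaining equation mentions T1. Substituting into the earlier binding gives C := tup3(char,bool,unit).
Occurs check fails: T occurs in either(T,string); the equation T =?= either(T,string) has no finite solution.

FAIL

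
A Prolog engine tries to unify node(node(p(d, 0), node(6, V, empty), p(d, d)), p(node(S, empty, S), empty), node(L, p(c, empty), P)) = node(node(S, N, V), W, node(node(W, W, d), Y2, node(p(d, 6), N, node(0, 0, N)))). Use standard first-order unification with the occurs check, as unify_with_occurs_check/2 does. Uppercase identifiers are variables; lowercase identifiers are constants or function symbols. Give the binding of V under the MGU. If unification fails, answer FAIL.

Decompose node/3: node(p(d, 0), node(6, V, empty), p(d, d)) = node(S, N, V),  p(node(S, empty, S), empty) = W,  node(L, p(c, empty), P) = node(node(W, W, d), Y2, node(p(d, 6), N, node(0, 0, N))).
Decompose node/3: p(d, 0) = S,  node(6, V, empty) = N,  p(d, d) = V.
Bind S := p(d, 0); substituting into the one remaining equation that mentions S gives: p(node(p(d, 0), empty, p(d, 0)), empty) = W.
Bind N := node(6, V, empty); substituting into the one remaining equation that mentions N gives: node(L, p(c, empty), P) = node(node(W, W, d), Y2, node(p(d, 6), node(6, V, empty), node(0, 0, node(6, V, empty)))).
Bind V := p(d, d); substituting into the one remaining equation that mentions V gives: node(L, p(c, empty), P) = node(node(W, W, d), Y2, node(p(d, 6), node(6, p(d, d), empty), node(0, 0, node(6, p(d, d), empty)))). Substituting into the earlier binding gives N := node(6, p(d, d), empty).
Bind W := p(node(p(d, 0), empty, p(d, 0)), empty); substituting into the remaining equation gives: node(L, p(c, empty), P) = node(node(p(node(p(d, 0), empty, p(d, 0)), empty), p(node(p(d, 0), empty, p(d, 0)), empty), d), Y2, node(p(d, 6), node(6, p(d, d), empty), node(0, 0, node(6, p(d, d), empty)))).
Decompose node/3: L = node(p(node(p(d, 0), empty, p(d, 0)), empty), p(node(p(d, 0), empty, p(d, 0)), empty), d),  p(c, empty) = Y2,  P = node(p(d, 6), node(6, p(d, d), empty), node(0, 0, node(6, p(d, d), empty))).
Bind L := node(p(node(p(d, 0), empty, p(d, 0)), empty), p(node(p(d, 0), empty, p(d, 0)), empty), d); no other remaining equation mentions L.
Bind Y2 := p(c, empty); no other remaining equation mentions Y2.
Bind P := node(p(d, 6), node(6, p(d, d), empty), node(0, 0, node(6, p(d, d), empty))).
MGU = { S = p(d, 0), N = node(6, p(d, d), empty), V = p(d, d), W = p(node(p(d, 0), empty, p(d, 0)), empty), L = node(p(node(p(d, 0), empty, p(d, 0)), empty), p(node(p(d, 0), empty, p(d, 0)), empty), d), Y2 = p(c, empty), P = node(p(d, 6), node(6, p(d, d), empty), node(0, 0, node(6, p(d, d), empty))) }, so V = p(d, d).

p(d, d)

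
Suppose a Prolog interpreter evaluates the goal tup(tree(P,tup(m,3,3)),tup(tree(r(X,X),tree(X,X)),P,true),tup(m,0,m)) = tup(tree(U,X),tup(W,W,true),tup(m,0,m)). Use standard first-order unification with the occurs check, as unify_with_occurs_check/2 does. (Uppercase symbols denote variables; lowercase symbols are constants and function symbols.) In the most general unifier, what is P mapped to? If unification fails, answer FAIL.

Decompose tup/3: tree(P,tup(m,3,3)) = tree(U,X),  tup(tree(r(X,X),tree(X,X)),P,true) = tup(W,W,true),  tup(m,0,m) = tup(m,0,m).
Decompose tree/2: P = U,  tup(m,3,3) = X.
Bind P := U; substituting into the one remaining equation that mentions P gives: tup(tree(r(X,X),tree(X,X)),U,true) = tup(W,W,true).
Bind X := tup(m,3,3); substituting into the one remaining equation that mentions X gives: tup(tree(r(tup(m,3,3),tup(m,3,3)),tree(tup(m,3,3),tup(m,3,3))),U,true) = tup(W,W,true).
Decompose tup/3: tree(r(tup(m,3,3),tup(m,3,3)),tree(tup(m,3,3),tup(m,3,3))) = W,  U = W,  true = true.
Bind W := tree(r(tup(m,3,3),tup(m,3,3)),tree(tup(m,3,3),tup(m,3,3))); substituting into the one remaining equation that mentions W gives: U = tree(r(tup(m,3,3),tup(m,3,3)),tree(tup(m,3,3),tup(m,3,3))).
Bind U := tree(r(tup(m,3,3),tup(m,3,3)),tree(tup(m,3,3),tup(m,3,3))); no other remaining equation mentions U. Substituting into the earlier binding gives P := tree(r(tup(m,3,3),tup(m,3,3)),tree(tup(m,3,3),tup(m,3,3))).
Delete trivial equation true = true.
Delete trivial equation tup(m,0,m) = tup(m,0,m).
MGU = { P = tree(r(tup(m,3,3),tup(m,3,3)),tree(tup(m,3,3),tup(m,3,3))), X = tup(m,3,3), W = tree(r(tup(m,3,3),tup(m,3,3)),tree(tup(m,3,3),tup(m,3,3))), U = tree(r(tup(m,3,3),tup(m,3,3)),tree(tup(m,3,3),tup(m,3,3))) }, so P = tree(r(tup(m,3,3),tup(m,3,3)),tree(tup(m,3,3),tup(m,3,3))).

tree(r(tup(m,3,3),tup(m,3,3)),tree(tup(m,3,3),tup(m,3,3)))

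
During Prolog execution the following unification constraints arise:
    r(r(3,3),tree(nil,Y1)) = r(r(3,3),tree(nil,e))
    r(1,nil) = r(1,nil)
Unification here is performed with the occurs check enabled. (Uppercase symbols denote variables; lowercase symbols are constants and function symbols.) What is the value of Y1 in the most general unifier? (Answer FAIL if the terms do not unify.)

Decompose r/2: r(3,3) = r(3,3),  tree(nil,Y1) = tree(nil,e).
Delete trivial equation r(3,3) = r(3,3).
Decompose tree/2: nil = nil,  Y1 = e.
Delete trivial equation nil = nil.
Bind Y1 := e; no other remaining equation mentions Y1.
Delete trivial equation r(1,nil) = r(1,nil).
MGU = { Y1 -> e }, so Y1 -> e.

e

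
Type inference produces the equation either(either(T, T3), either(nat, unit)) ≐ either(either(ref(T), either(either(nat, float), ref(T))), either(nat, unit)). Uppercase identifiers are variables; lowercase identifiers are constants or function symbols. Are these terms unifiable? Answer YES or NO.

Decompose either/2: either(T, T3) ≐ either(ref(T), either(either(nat, float), ref(T))),  either(nat, unit) ≐ either(nat, unit).
Decompose either/2: T ≐ ref(T),  T3 ≐ either(either(nat, float), ref(T)).
Occurs check fails: T occurs in ref(T); the equation T ≐ ref(T) has no finite solution.

NO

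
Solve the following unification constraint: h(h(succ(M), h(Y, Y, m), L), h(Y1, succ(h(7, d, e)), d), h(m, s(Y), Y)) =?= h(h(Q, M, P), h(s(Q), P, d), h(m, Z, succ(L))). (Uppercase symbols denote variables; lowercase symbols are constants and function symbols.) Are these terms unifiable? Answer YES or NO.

YES

Decompose h/3: h(succ(M), h(Y, Y, m), L) =?= h(Q, M, P),  h(Y1, succ(h(7, d, e)), d) =?= h(s(Q), P, d),  h(m, s(Y), Y) =?= h(m, Z, succ(L)).
Decompose h/3: succ(M) =?= Q,  h(Y, Y, m) =?= M,  L =?= P.
Bind Q := succ(M); substituting into the one remaining equation that mentions Q gives: h(Y1, succ(h(7, d, e)), d) =?= h(s(succ(M)), P, d).
Bind M := h(Y, Y, m); substituting into the one remaining equation that mentions M gives: h(Y1, succ(h(7, d, e)), d) =?= h(s(succ(h(Y, Y, m))), P, d). Substituting into the earlier binding gives Q := succ(h(Y, Y, m)).
Bind L := P; substituting into the one remaining equation that mentions L gives: h(m, s(Y), Y) =?= h(m, Z, succ(P)).
Decompose h/3: Y1 =?= s(succ(h(Y, Y, m))),  succ(h(7, d, e)) =?= P,  d =?= d.
Bind Y1 := s(succ(h(Y, Y, m))); no other remaining equation mentions Y1.
Bind P := succ(h(7, d, e)); substituting into the one remaining equation that mentions P gives: h(m, s(Y), Y) =?= h(m, Z, succ(succ(h(7, d, e)))). Substituting into the earlier binding gives L := succ(h(7, d, e)).
Delete trivial equation d =?= d.
Decompose h/3: m =?= m,  s(Y) =?= Z,  Y =?= succ(succ(h(7, d, e))).
Delete trivial equation m =?= m.
Bind Z := s(Y); no other remaining equation mentions Z.
Bind Y := succ(succ(h(7, d, e))). Substituting into the earlier bindings gives Q := succ(h(succ(succ(h(7, d, e))), succ(succ(h(7, d, e))), m)), M := h(succ(succ(h(7, d, e))), succ(succ(h(7, d, e))), m), Y1 := s(succ(h(succ(succ(h(7, d, e))), succ(succ(h(7, d, e))), m))), Z := s(succ(succ(h(7, d, e)))).
No equations remain and no clash or occurs-check failure arose, so a unifier exists.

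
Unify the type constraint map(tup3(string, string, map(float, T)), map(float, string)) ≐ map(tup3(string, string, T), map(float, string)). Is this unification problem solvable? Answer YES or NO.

NO

Decompose map/2: tup3(string, string, map(float, T)) ≐ tup3(string, string, T),  map(float, string) ≐ map(float, string).
Decompose tup3/3: string ≐ string,  string ≐ string,  map(float, T) ≐ T.
Delete trivial equation string ≐ string.
Delete trivial equation string ≐ string.
Occurs check fails: T occurs in map(float, T); the equation T ≐ map(float, T) has no finite solution.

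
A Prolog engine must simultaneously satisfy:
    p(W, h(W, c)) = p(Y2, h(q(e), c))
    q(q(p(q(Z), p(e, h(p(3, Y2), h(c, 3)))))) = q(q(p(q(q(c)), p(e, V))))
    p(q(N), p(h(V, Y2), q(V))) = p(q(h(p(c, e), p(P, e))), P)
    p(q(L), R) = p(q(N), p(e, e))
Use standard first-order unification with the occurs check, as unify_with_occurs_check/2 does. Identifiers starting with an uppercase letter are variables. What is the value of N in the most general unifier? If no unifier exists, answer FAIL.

h(p(c, e), p(p(h(h(p(3, q(e)), h(c, 3)), q(e)), q(h(p(3, q(e)), h(c, 3)))), e))

Decompose p/2: W = Y2,  h(W, c) = h(q(e), c).
Bind W := Y2; substituting into the one remaining equation that mentions W gives: h(Y2, c) = h(q(e), c).
Decompose h/2: Y2 = q(e),  c = c.
Bind Y2 := q(e); substituting into the 2 remaining equations that mention Y2 gives: q(q(p(q(Z), p(e, h(p(3, q(e)), h(c, 3)))))) = q(q(p(q(q(c)), p(e, V)))),  p(q(N), p(h(V, q(e)), q(V))) = p(q(h(p(c, e), p(P, e))), P). Substituting into the earlier binding gives W := q(e).
Delete trivial equation c = c.
Decompose q/1: q(p(q(Z), p(e, h(p(3, q(e)), h(c, 3))))) = q(p(q(q(c)), p(e, V))).
Decompose q/1: p(q(Z), p(e, h(p(3, q(e)), h(c, 3)))) = p(q(q(c)), p(e, V)).
Decompose p/2: q(Z) = q(q(c)),  p(e, h(p(3, q(e)), h(c, 3))) = p(e, V).
Decompose q/1: Z = q(c).
Bind Z := q(c); no other remaining equation mentions Z.
Decompose p/2: e = e,  h(p(3, q(e)), h(c, 3)) = V.
Delete trivial equation e = e.
Bind V := h(p(3, q(e)), h(c, 3)); substituting into the one remaining equation that mentions V gives: p(q(N), p(h(h(p(3, q(e)), h(c, 3)), q(e)), q(h(p(3, q(e)), h(c, 3))))) = p(q(h(p(c, e), p(P, e))), P).
Decompose p/2: q(N) = q(h(p(c, e), p(P, e))),  p(h(h(p(3, q(e)), h(c, 3)), q(e)), q(h(p(3, q(e)), h(c, 3)))) = P.
Decompose q/1: N = h(p(c, e), p(P, e)).
Bind N := h(p(c, e), p(P, e)); substituting into the one remaining equation that mentions N gives: p(q(L), R) = p(q(h(p(c, e), p(P, e))), p(e, e)).
Bind P := p(h(h(p(3, q(e)), h(c, 3)), q(e)), q(h(p(3, q(e)), h(c, 3)))); substituting into the remaining equation gives: p(q(L), R) = p(q(h(p(c, e), p(p(h(h(p(3, q(e)), h(c, 3)), q(e)), q(h(p(3, q(e)), h(c, 3)))), e))), p(e, e)). Substituting into the earlier binding gives N := h(p(c, e), p(p(h(h(p(3, q(e)), h(c, 3)), q(e)), q(h(p(3, q(e)), h(c, 3)))), e)).
Decompose p/2: q(L) = q(h(p(c, e), p(p(h(h(p(3, q(e)), h(c, 3)), q(e)), q(h(p(3, q(e)), h(c, 3)))), e))),  R = p(e, e).
Decompose q/1: L = h(p(c, e), p(p(h(h(p(3, q(e)), h(c, 3)), q(e)), q(h(p(3, q(e)), h(c, 3)))), e)).
Bind L := h(p(c, e), p(p(h(h(p(3, q(e)), h(c, 3)), q(e)), q(h(p(3, q(e)), h(c, 3)))), e)); no other remaining equation mentions L.
Bind R := p(e, e).
MGU = { W -> q(e), Y2 -> q(e), Z -> q(c), V -> h(p(3, q(e)), h(c, 3)), N -> h(p(c, e), p(p(h(h(p(3, q(e)), h(c, 3)), q(e)), q(h(p(3, q(e)), h(c, 3)))), e)), P -> p(h(h(p(3, q(e)), h(c, 3)), q(e)), q(h(p(3, q(e)), h(c, 3)))), L -> h(p(c, e), p(p(h(h(p(3, q(e)), h(c, 3)), q(e)), q(h(p(3, q(e)), h(c, 3)))), e)), R -> p(e, e) }, so N -> h(p(c, e), p(p(h(h(p(3, q(e)), h(c, 3)), q(e)), q(h(p(3, q(e)), h(c, 3)))), e)).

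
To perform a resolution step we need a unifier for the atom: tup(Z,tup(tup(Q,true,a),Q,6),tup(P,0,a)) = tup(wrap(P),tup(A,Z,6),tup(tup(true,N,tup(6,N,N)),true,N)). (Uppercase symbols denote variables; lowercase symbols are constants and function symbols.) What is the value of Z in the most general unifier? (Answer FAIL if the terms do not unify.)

FAIL

Decompose tup/3: Z = wrap(P),  tup(tup(Q,true,a),Q,6) = tup(A,Z,6),  tup(P,0,a) = tup(tup(true,N,tup(6,N,N)),true,N).
Bind Z := wrap(P); substituting into the one remaining equation that mentions Z gives: tup(tup(Q,true,a),Q,6) = tup(A,wrap(P),6).
Decompose tup/3: tup(Q,true,a) = A,  Q = wrap(P),  6 = 6.
Bind A := tup(Q,true,a); no other remaining equation mentions A.
Bind Q := wrap(P); no other remaining equation mentions Q. Substituting into the earlier binding gives A := tup(wrap(P),true,a).
Delete trivial equation 6 = 6.
Decompose tup/3: P = tup(true,N,tup(6,N,N)),  0 = true,  a = N.
Bind P := tup(true,N,tup(6,N,N)); no other remaining equation mentions P. Substituting into the earlier bindings gives Z := wrap(tup(true,N,tup(6,N,N))), A := tup(wrap(tup(true,N,tup(6,N,N))),true,a), Q := wrap(tup(true,N,tup(6,N,N))).
Clash: constants 0 and true differ; no unifier exists.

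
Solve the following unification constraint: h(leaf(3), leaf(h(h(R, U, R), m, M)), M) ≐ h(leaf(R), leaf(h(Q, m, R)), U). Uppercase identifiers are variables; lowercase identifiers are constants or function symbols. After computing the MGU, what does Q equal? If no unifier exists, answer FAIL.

Decompose h/3: leaf(3) ≐ leaf(R),  leaf(h(h(R, U, R), m, M)) ≐ leaf(h(Q, m, R)),  M ≐ U.
Decompose leaf/1: 3 ≐ R.
Bind R := 3; substituting into the one remaining equation that mentions R gives: leaf(h(h(3, U, 3), m, M)) ≐ leaf(h(Q, m, 3)).
Decompose leaf/1: h(h(3, U, 3), m, M) ≐ h(Q, m, 3).
Decompose h/3: h(3, U, 3) ≐ Q,  m ≐ m,  M ≐ 3.
Bind Q := h(3, U, 3); no other remaining equation mentions Q.
Delete trivial equation m ≐ m.
Bind M := 3; substituting into the remaining equation gives: 3 ≐ U.
Bind U := 3. Substituting into the earlier binding gives Q := h(3, 3, 3).
MGU = { R := 3, Q := h(3, 3, 3), M := 3, U := 3 }, so Q := h(3, 3, 3).

h(3, 3, 3)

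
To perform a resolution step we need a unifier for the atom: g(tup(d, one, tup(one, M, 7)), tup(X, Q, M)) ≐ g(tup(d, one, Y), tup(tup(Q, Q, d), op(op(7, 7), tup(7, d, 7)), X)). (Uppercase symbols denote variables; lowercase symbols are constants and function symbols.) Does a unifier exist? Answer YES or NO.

Decompose g/2: tup(d, one, tup(one, M, 7)) ≐ tup(d, one, Y),  tup(X, Q, M) ≐ tup(tup(Q, Q, d), op(op(7, 7), tup(7, d, 7)), X).
Decompose tup/3: d ≐ d,  one ≐ one,  tup(one, M, 7) ≐ Y.
Delete trivial equation d ≐ d.
Delete trivial equation one ≐ one.
Bind Y := tup(one, M, 7); no other remaining equation mentions Y.
Decompose tup/3: X ≐ tup(Q, Q, d),  Q ≐ op(op(7, 7), tup(7, d, 7)),  M ≐ X.
Bind X := tup(Q, Q, d); substituting into the one remaining equation that mentions X gives: M ≐ tup(Q, Q, d).
Bind Q := op(op(7, 7), tup(7, d, 7)); substituting into the remaining equation gives: M ≐ tup(op(op(7, 7), tup(7, d, 7)), op(op(7, 7), tup(7, d, 7)), d). Substituting into the earlier binding gives X := tup(op(op(7, 7), tup(7, d, 7)), op(op(7, 7), tup(7, d, 7)), d).
Bind M := tup(op(op(7, 7), tup(7, d, 7)), op(op(7, 7), tup(7, d, 7)), d). Substituting into the earlier binding gives Y := tup(one, tup(op(op(7, 7), tup(7, d, 7)), op(op(7, 7), tup(7, d, 7)), d), 7).
No equations remain and no clash or occurs-check failure arose, so a unifier exists.

YES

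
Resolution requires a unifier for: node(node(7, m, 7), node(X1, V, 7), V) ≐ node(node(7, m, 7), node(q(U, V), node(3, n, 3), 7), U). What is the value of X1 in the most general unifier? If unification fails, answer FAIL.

q(node(3, n, 3), node(3, n, 3))

Decompose node/3: node(7, m, 7) ≐ node(7, m, 7),  node(X1, V, 7) ≐ node(q(U, V), node(3, n, 3), 7),  V ≐ U.
Delete trivial equation node(7, m, 7) ≐ node(7, m, 7).
Decompose node/3: X1 ≐ q(U, V),  V ≐ node(3, n, 3),  7 ≐ 7.
Bind X1 := q(U, V); no other remaining equation mentions X1.
Bind V := node(3, n, 3); substituting into the one remaining equation that mentions V gives: node(3, n, 3) ≐ U. Substituting into the earlier binding gives X1 := q(U, node(3, n, 3)).
Delete trivial equation 7 ≐ 7.
Bind U := node(3, n, 3). Substituting into the earlier binding gives X1 := q(node(3, n, 3), node(3, n, 3)).
MGU = { X1 ↦ q(node(3, n, 3), node(3, n, 3)), V ↦ node(3, n, 3), U ↦ node(3, n, 3) }, so X1 ↦ q(node(3, n, 3), node(3, n, 3)).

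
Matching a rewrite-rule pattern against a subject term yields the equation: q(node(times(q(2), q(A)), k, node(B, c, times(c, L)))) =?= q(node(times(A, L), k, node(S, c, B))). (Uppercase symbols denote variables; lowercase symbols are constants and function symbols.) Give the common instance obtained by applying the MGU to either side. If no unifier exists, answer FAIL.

q(node(times(q(2), q(q(2))), k, node(times(c, q(q(2))), c, times(c, q(q(2))))))

Decompose q/1: node(times(q(2), q(A)), k, node(B, c, times(c, L))) =?= node(times(A, L), k, node(S, c, B)).
Decompose node/3: times(q(2), q(A)) =?= times(A, L),  k =?= k,  node(B, c, times(c, L)) =?= node(S, c, B).
Decompose times/2: q(2) =?= A,  q(A) =?= L.
Bind A := q(2); substituting into the one remaining equation that mentions A gives: q(q(2)) =?= L.
Bind L := q(q(2)); substituting into the one remaining equation that mentions L gives: node(B, c, times(c, q(q(2)))) =?= node(S, c, B).
Delete trivial equation k =?= k.
Decompose node/3: B =?= S,  c =?= c,  times(c, q(q(2))) =?= B.
Bind B := S; substituting into the one remaining equation that mentions B gives: times(c, q(q(2))) =?= S.
Delete trivial equation c =?= c.
Bind S := times(c, q(q(2))). Substituting into the earlier binding gives B := times(c, q(q(2))).
Applying the MGU to either side gives q(node(times(q(2), q(q(2))), k, node(times(c, q(q(2))), c, times(c, q(q(2)))))).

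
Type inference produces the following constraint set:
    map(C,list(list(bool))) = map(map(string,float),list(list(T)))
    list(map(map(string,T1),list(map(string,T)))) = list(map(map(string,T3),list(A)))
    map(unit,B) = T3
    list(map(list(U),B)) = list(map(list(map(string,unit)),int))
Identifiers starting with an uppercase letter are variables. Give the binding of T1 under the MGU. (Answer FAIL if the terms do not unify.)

map(unit,int)

Decompose map/2: C = map(string,float),  list(list(bool)) = list(list(T)).
Bind C := map(string,float); no other remaining equation mentions C.
Decompose list/1: list(bool) = list(T).
Decompose list/1: bool = T.
Bind T := bool; substituting into the one remaining equation that mentions T gives: list(map(map(string,T1),list(map(string,bool)))) = list(map(map(string,T3),list(A))).
Decompose list/1: map(map(string,T1),list(map(string,bool))) = map(map(string,T3),list(A)).
Decompose map/2: map(string,T1) = map(string,T3),  list(map(string,bool)) = list(A).
Decompose map/2: string = string,  T1 = T3.
Delete trivial equation string = string.
Bind T1 := T3; no other remaining equation mentions T1.
Decompose list/1: map(string,bool) = A.
Bind A := map(string,bool); no other remaining equation mentions A.
Bind T3 := map(unit,B); no other remaining equation mentions T3. Substituting into the earlier binding gives T1 := map(unit,B).
Decompose list/1: map(list(U),B) = map(list(map(string,unit)),int).
Decompose map/2: list(U) = list(map(string,unit)),  B = int.
Decompose list/1: U = map(string,unit).
Bind U := map(string,unit); no other remaining equation mentions U.
Bind B := int. Substituting into the earlier bindings gives T1 := map(unit,int), T3 := map(unit,int).
MGU = { C ↦ map(string,float), T ↦ bool, T1 ↦ map(unit,int), A ↦ map(string,bool), T3 ↦ map(unit,int), U ↦ map(string,unit), B ↦ int }, so T1 ↦ map(unit,int).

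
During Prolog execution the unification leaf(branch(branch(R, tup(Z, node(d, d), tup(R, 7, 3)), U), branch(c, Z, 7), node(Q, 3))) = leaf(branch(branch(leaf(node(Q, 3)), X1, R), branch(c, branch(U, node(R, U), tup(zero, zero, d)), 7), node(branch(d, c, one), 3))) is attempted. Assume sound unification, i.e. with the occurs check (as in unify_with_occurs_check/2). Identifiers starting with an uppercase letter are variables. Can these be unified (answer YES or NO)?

YES

Decompose leaf/1: branch(branch(R, tup(Z, node(d, d), tup(R, 7, 3)), U), branch(c, Z, 7), node(Q, 3)) = branch(branch(leaf(node(Q, 3)), X1, R), branch(c, branch(U, node(R, U), tup(zero, zero, d)), 7), node(branch(d, c, one), 3)).
Decompose branch/3: branch(R, tup(Z, node(d, d), tup(R, 7, 3)), U) = branch(leaf(node(Q, 3)), X1, R),  branch(c, Z, 7) = branch(c, branch(U, node(R, U), tup(zero, zero, d)), 7),  node(Q, 3) = node(branch(d, c, one), 3).
Decompose branch/3: R = leaf(node(Q, 3)),  tup(Z, node(d, d), tup(R, 7, 3)) = X1,  U = R.
Bind R := leaf(node(Q, 3)); substituting into the 3 remaining equations that mention R gives: tup(Z, node(d, d), tup(leaf(node(Q, 3)), 7, 3)) = X1,  U = leaf(node(Q, 3)),  branch(c, Z, 7) = branch(c, branch(U, node(leaf(node(Q, 3)), U), tup(zero, zero, d)), 7).
Bind X1 := tup(Z, node(d, d), tup(leaf(node(Q, 3)), 7, 3)); no other remaining equation mentions X1.
Bind U := leaf(node(Q, 3)); substituting into the one remaining equation that mentions U gives: branch(c, Z, 7) = branch(c, branch(leaf(node(Q, 3)), node(leaf(node(Q, 3)), leaf(node(Q, 3))), tup(zero, zero, d)), 7).
Decompose branch/3: c = c,  Z = branch(leaf(node(Q, 3)), node(leaf(node(Q, 3)), leaf(node(Q, 3))), tup(zero, zero, d)),  7 = 7.
Delete trivial equation c = c.
Bind Z := branch(leaf(node(Q, 3)), node(leaf(node(Q, 3)), leaf(node(Q, 3))), tup(zero, zero, d)); no other remaining equation mentions Z. Substituting into the earlier binding gives X1 := tup(branch(leaf(node(Q, 3)), node(leaf(node(Q, 3)), leaf(node(Q, 3))), tup(zero, zero, d)), node(d, d), tup(leaf(node(Q, 3)), 7, 3)).
Delete trivial equation 7 = 7.
Decompose node/2: Q = branch(d, c, one),  3 = 3.
Bind Q := branch(d, c, one); no other remaining equation mentions Q. Substituting into the earlier bindings gives R := leaf(node(branch(d, c, one), 3)), X1 := tup(branch(leaf(node(branch(d, c, one), 3)), node(leaf(node(branch(d, c, one), 3)), leaf(node(branch(d, c, one), 3))), tup(zero, zero, d)), node(d, d), tup(leaf(node(branch(d, c, one), 3)), 7, 3)), U := leaf(node(branch(d, c, one), 3)), Z := branch(leaf(node(branch(d, c, one), 3)), node(leaf(node(branch(d, c, one), 3)), leaf(node(branch(d, c, one), 3))), tup(zero, zero, d)).
Delete trivial equation 3 = 3.
No equations remain and no clash or occurs-check failure arose, so a unifier exists.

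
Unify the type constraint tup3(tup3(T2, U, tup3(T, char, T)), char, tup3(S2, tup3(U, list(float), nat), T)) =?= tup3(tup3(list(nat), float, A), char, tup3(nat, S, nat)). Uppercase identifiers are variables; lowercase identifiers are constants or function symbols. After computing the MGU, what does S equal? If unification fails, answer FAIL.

tup3(float, list(float), nat)

Decompose tup3/3: tup3(T2, U, tup3(T, char, T)) =?= tup3(list(nat), float, A),  char =?= char,  tup3(S2, tup3(U, list(float), nat), T) =?= tup3(nat, S, nat).
Decompose tup3/3: T2 =?= list(nat),  U =?= float,  tup3(T, char, T) =?= A.
Bind T2 := list(nat); no other remaining equation mentions T2.
Bind U := float; substituting into the one remaining equation that mentions U gives: tup3(S2, tup3(float, list(float), nat), T) =?= tup3(nat, S, nat).
Bind A := tup3(T, char, T); no other remaining equation mentions A.
Delete trivial equation char =?= char.
Decompose tup3/3: S2 =?= nat,  tup3(float, list(float), nat) =?= S,  T =?= nat.
Bind S2 := nat; no other remaining equation mentions S2.
Bind S := tup3(float, list(float), nat); no other remaining equation mentions S.
Bind T := nat. Substituting into the earlier binding gives A := tup3(nat, char, nat).
MGU = { T2 ↦ list(nat), U ↦ float, A ↦ tup3(nat, char, nat), S2 ↦ nat, S ↦ tup3(float, list(float), nat), T ↦ nat }, so S ↦ tup3(float, list(float), nat).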